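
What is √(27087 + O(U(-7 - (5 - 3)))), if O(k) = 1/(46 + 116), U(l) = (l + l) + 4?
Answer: √8776190/18 ≈ 164.58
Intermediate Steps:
U(l) = 4 + 2*l (U(l) = 2*l + 4 = 4 + 2*l)
O(k) = 1/162
√(27087 + O(U(-7 - (5 - 3)))) = √(27087 + 1/162) = √(4388095/162) = √8776190/18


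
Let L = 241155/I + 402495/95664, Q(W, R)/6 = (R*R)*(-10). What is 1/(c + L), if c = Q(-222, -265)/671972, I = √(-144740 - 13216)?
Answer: -155852724987549547167952/27815267795976604080578142055 + 230681066340901742192256*I*√39489/27815267795976604080578142055 ≈ -5.6031e-6 + 0.001648*I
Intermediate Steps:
Q(W, R) = -60*R² (Q(W, R) = 6*((R*R)*(-10)) = 6*(R²*(-10)) = 6*(-10*R²) = -60*R²)
I = 2*I*√39489 (I = √(-157956) = 2*I*√39489 ≈ 397.44*I)
L = 134165/31888 - 80385*I*√39489/26326 (L = 241155/((2*I*√39489)) + 402495/95664 = 241155*(-I*√39489/78978) + 402495*(1/95664) = -80385*I*√39489/26326 + 134165/31888 = 134165/31888 - 80385*I*√39489/26326 ≈ 4.2074 - 606.78*I)
c = -1053375/167993 (c = -60*(-265)²/671972 = -60*70225*(1/671972) = -4213500*1/671972 = -1053375/167993 ≈ -6.2703)
1/(c + L) = 1/(-1053375/167993 + (134165/31888 - 80385*I*√39489/26326)) = 1/(-11051241155/5356960784 - 80385*I*√39489/26326)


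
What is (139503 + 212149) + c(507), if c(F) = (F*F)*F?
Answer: 130675495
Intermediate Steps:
c(F) = F³ (c(F) = F²*F = F³)
(139503 + 212149) + c(507) = (139503 + 212149) + 507³ = 351652 + 130323843 = 130675495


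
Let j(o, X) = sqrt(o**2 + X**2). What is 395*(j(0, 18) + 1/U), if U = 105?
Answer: 149389/21 ≈ 7113.8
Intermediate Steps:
j(o, X) = sqrt(X**2 + o**2)
395*(j(0, 18) + 1/U) = 395*(sqrt(18**2 + 0**2) + 1/105) = 395*(sqrt(324 + 0) + 1/105) = 395*(sqrt(324) + 1/105) = 395*(18 + 1/105) = 395*(1891/105) = 149389/21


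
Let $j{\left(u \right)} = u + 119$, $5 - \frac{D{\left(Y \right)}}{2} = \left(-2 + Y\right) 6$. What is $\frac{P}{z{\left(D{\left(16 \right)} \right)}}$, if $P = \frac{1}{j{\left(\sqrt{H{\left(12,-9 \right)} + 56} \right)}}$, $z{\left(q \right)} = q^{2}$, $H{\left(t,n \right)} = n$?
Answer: $\frac{119}{352341896} - \frac{\sqrt{47}}{352341896} \approx 3.1828 \cdot 10^{-7}$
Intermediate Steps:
$D{\left(Y \right)} = 34 - 12 Y$ ($D{\left(Y \right)} = 10 - 2 \left(-2 + Y\right) 6 = 10 - 2 \left(-12 + 6 Y\right) = 10 - \left(-24 + 12 Y\right) = 34 - 12 Y$)
$j{\left(u \right)} = 119 + u$
$P = \frac{1}{119 + \sqrt{47}}$ ($P = \frac{1}{119 + \sqrt{-9 + 56}} = \frac{1}{119 + \sqrt{47}} \approx 0.0079456$)
$\frac{P}{z{\left(D{\left(16 \right)} \right)}} = \frac{\frac{119}{14114} - \frac{\sqrt{47}}{14114}}{\left(34 - 192\right)^{2}} = \frac{\frac{119}{14114} - \frac{\sqrt{47}}{14114}}{\left(-158\right)^{2}} = \frac{\frac{119}{14114} - \frac{\sqrt{47}}{14114}}{24964} = \left(\frac{119}{14114} - \frac{\sqrt{47}}{14114}\right) \frac{1}{24964} = \frac{119}{352341896} - \frac{\sqrt{47}}{352341896}$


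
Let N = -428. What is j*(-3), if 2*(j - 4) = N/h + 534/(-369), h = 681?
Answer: -82707/9307 ≈ -8.8865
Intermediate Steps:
j = 27569/9307 (j = 4 + (-428/681 + 534/(-369))/2 = 4 + (-428*1/681 + 534*(-1/369))/2 = 4 + (-428/681 - 178/123)/2 = 4 + (1/2)*(-19318/9307) = 4 - 9659/9307 = 27569/9307 ≈ 2.9622)
j*(-3) = (27569/9307)*(-3) = -82707/9307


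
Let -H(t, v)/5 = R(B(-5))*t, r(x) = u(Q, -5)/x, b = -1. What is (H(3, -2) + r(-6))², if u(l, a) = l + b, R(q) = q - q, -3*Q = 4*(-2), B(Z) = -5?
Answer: 25/324 ≈ 0.077160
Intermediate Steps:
Q = 8/3 (Q = -4*(-2)/3 = -⅓*(-8) = 8/3 ≈ 2.6667)
R(q) = 0
u(l, a) = -1 + l (u(l, a) = l - 1 = -1 + l)
r(x) = 5/(3*x) (r(x) = (-1 + 8/3)/x = 5/(3*x))
H(t, v) = 0 (H(t, v) = -0*t = -5*0 = 0)
(H(3, -2) + r(-6))² = (0 + (5/3)/(-6))² = (0 + (5/3)*(-⅙))² = (0 - 5/18)² = (-5/18)² = 25/324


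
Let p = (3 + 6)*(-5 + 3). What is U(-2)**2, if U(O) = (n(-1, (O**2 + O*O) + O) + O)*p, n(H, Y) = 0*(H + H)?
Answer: 1296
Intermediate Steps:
p = -18 (p = 9*(-2) = -18)
n(H, Y) = 0 (n(H, Y) = 0*(2*H) = 0)
U(O) = -18*O (U(O) = (0 + O)*(-18) = O*(-18) = -18*O)
U(-2)**2 = (-18*(-2))**2 = 36**2 = 1296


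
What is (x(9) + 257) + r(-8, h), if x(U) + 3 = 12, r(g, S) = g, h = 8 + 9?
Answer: 258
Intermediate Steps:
h = 17
x(U) = 9 (x(U) = -3 + 12 = 9)
(x(9) + 257) + r(-8, h) = (9 + 257) - 8 = 266 - 8 = 258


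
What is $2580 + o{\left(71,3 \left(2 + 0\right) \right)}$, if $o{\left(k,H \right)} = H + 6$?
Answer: $2592$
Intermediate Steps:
$o{\left(k,H \right)} = 6 + H$
$2580 + o{\left(71,3 \left(2 + 0\right) \right)} = 2580 + \left(6 + 3 \left(2 + 0\right)\right) = 2580 + \left(6 + 3 \cdot 2\right) = 2580 + \left(6 + 6\right) = 2580 + 12 = 2592$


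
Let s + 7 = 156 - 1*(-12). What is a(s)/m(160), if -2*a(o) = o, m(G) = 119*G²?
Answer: -23/870400 ≈ -2.6425e-5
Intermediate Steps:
s = 161 (s = -7 + (156 - 1*(-12)) = -7 + (156 + 12) = -7 + 168 = 161)
a(o) = -o/2
a(s)/m(160) = (-½*161)/((119*160²)) = -161/(2*(119*25600)) = -161/2/3046400 = -161/2*1/3046400 = -23/870400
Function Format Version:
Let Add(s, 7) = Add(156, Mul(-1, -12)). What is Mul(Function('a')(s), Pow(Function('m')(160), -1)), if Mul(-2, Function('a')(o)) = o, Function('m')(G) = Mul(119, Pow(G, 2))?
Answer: Rational(-23, 870400) ≈ -2.6425e-5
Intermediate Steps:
s = 161 (s = Add(-7, Add(156, Mul(-1, -12))) = Add(-7, Add(156, 12)) = Add(-7, 168) = 161)
Function('a')(o) = Mul(Rational(-1, 2), o)
Mul(Function('a')(s), Pow(Function('m')(160), -1)) = Mul(Mul(Rational(-1, 2), 161), Pow(Mul(119, Pow(160, 2)), -1)) = Mul(Rational(-161, 2), Pow(Mul(119, 25600), -1)) = Mul(Rational(-161, 2), Pow(3046400, -1)) = Mul(Rational(-161, 2), Rational(1, 3046400)) = Rational(-23, 870400)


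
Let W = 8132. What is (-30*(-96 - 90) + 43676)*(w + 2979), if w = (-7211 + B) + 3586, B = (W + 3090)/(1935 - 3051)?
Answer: -290832052/9 ≈ -3.2315e+7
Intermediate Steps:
B = -181/18 (B = (8132 + 3090)/(1935 - 3051) = 11222/(-1116) = 11222*(-1/1116) = -181/18 ≈ -10.056)
w = -65431/18 (w = (-7211 - 181/18) + 3586 = -129979/18 + 3586 = -65431/18 ≈ -3635.1)
(-30*(-96 - 90) + 43676)*(w + 2979) = (-30*(-96 - 90) + 43676)*(-65431/18 + 2979) = (-30*(-186) + 43676)*(-11809/18) = (5580 + 43676)*(-11809/18) = 49256*(-11809/18) = -290832052/9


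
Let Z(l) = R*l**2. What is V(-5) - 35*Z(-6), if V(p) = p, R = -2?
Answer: 2515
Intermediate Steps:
Z(l) = -2*l**2
V(-5) - 35*Z(-6) = -5 - (-70)*(-6)**2 = -5 - (-70)*36 = -5 - 35*(-72) = -5 + 2520 = 2515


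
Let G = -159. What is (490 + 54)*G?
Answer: -86496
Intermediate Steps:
(490 + 54)*G = (490 + 54)*(-159) = 544*(-159) = -86496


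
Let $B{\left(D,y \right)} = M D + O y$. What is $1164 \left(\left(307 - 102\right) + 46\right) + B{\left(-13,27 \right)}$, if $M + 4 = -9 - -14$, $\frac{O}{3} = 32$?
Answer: $294743$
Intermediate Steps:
$O = 96$ ($O = 3 \cdot 32 = 96$)
$M = 1$ ($M = -4 - -5 = -4 + \left(-9 + 14\right) = -4 + 5 = 1$)
$B{\left(D,y \right)} = D + 96 y$ ($B{\left(D,y \right)} = 1 D + 96 y = D + 96 y$)
$1164 \left(\left(307 - 102\right) + 46\right) + B{\left(-13,27 \right)} = 1164 \left(\left(307 - 102\right) + 46\right) + \left(-13 + 96 \cdot 27\right) = 1164 \left(205 + 46\right) + \left(-13 + 2592\right) = 1164 \cdot 251 + 2579 = 292164 + 2579 = 294743$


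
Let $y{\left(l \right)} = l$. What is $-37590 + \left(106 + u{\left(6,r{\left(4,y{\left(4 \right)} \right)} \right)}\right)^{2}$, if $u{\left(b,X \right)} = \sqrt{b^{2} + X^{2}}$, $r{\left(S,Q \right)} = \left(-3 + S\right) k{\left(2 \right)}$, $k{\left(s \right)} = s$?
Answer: $-26314 + 424 \sqrt{10} \approx -24973.0$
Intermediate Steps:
$r{\left(S,Q \right)} = -6 + 2 S$ ($r{\left(S,Q \right)} = \left(-3 + S\right) 2 = -6 + 2 S$)
$u{\left(b,X \right)} = \sqrt{X^{2} + b^{2}}$
$-37590 + \left(106 + u{\left(6,r{\left(4,y{\left(4 \right)} \right)} \right)}\right)^{2} = -37590 + \left(106 + \sqrt{\left(-6 + 2 \cdot 4\right)^{2} + 6^{2}}\right)^{2} = -37590 + \left(106 + \sqrt{\left(-6 + 8\right)^{2} + 36}\right)^{2} = -37590 + \left(106 + \sqrt{2^{2} + 36}\right)^{2} = -37590 + \left(106 + \sqrt{4 + 36}\right)^{2} = -37590 + \left(106 + \sqrt{40}\right)^{2} = -37590 + \left(106 + 2 \sqrt{10}\right)^{2}$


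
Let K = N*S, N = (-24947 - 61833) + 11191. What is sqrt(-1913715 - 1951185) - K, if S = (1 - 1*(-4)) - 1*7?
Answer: -151178 + 10*I*sqrt(38649) ≈ -1.5118e+5 + 1965.9*I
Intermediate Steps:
S = -2 (S = (1 + 4) - 7 = 5 - 7 = -2)
N = -75589 (N = -86780 + 11191 = -75589)
K = 151178 (K = -75589*(-2) = 151178)
sqrt(-1913715 - 1951185) - K = sqrt(-1913715 - 1951185) - 1*151178 = sqrt(-3864900) - 151178 = 10*I*sqrt(38649) - 151178 = -151178 + 10*I*sqrt(38649)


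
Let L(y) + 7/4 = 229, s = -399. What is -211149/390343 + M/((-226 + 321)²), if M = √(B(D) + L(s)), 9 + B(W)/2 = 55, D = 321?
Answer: -211149/390343 + √1277/18050 ≈ -0.53895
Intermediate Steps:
B(W) = 92 (B(W) = -18 + 2*55 = -18 + 110 = 92)
L(y) = 909/4 (L(y) = -7/4 + 229 = 909/4)
M = √1277/2 (M = √(92 + 909/4) = √(1277/4) = √1277/2 ≈ 17.868)
-211149/390343 + M/((-226 + 321)²) = -211149/390343 + (√1277/2)/((-226 + 321)²) = -211149*1/390343 + (√1277/2)/(95²) = -211149/390343 + (√1277/2)/9025 = -211149/390343 + (√1277/2)*(1/9025) = -211149/390343 + √1277/18050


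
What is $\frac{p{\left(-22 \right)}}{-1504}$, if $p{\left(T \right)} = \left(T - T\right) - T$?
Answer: $- \frac{11}{752} \approx -0.014628$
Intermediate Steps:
$p{\left(T \right)} = - T$ ($p{\left(T \right)} = 0 - T = - T$)
$\frac{p{\left(-22 \right)}}{-1504} = \frac{\left(-1\right) \left(-22\right)}{-1504} = 22 \left(- \frac{1}{1504}\right) = - \frac{11}{752}$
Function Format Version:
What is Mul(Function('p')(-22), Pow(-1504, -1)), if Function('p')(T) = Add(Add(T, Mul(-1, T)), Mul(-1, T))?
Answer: Rational(-11, 752) ≈ -0.014628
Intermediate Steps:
Function('p')(T) = Mul(-1, T) (Function('p')(T) = Add(0, Mul(-1, T)) = Mul(-1, T))
Mul(Function('p')(-22), Pow(-1504, -1)) = Mul(Mul(-1, -22), Pow(-1504, -1)) = Mul(22, Rational(-1, 1504)) = Rational(-11, 752)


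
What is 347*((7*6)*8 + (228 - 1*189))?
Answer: 130125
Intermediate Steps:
347*((7*6)*8 + (228 - 1*189)) = 347*(42*8 + (228 - 189)) = 347*(336 + 39) = 347*375 = 130125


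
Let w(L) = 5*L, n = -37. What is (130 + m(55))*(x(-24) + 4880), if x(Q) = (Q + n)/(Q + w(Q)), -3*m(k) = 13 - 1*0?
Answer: 264948437/432 ≈ 6.1331e+5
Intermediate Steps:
m(k) = -13/3 (m(k) = -(13 - 1*0)/3 = -(13 + 0)/3 = -1/3*13 = -13/3)
x(Q) = (-37 + Q)/(6*Q) (x(Q) = (Q - 37)/(Q + 5*Q) = (-37 + Q)/((6*Q)) = (-37 + Q)*(1/(6*Q)) = (-37 + Q)/(6*Q))
(130 + m(55))*(x(-24) + 4880) = (130 - 13/3)*((1/6)*(-37 - 24)/(-24) + 4880) = 377*((1/6)*(-1/24)*(-61) + 4880)/3 = 377*(61/144 + 4880)/3 = (377/3)*(702781/144) = 264948437/432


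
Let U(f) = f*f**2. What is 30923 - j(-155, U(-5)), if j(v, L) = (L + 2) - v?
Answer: 30891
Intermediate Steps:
U(f) = f**3
j(v, L) = 2 + L - v (j(v, L) = (2 + L) - v = 2 + L - v)
30923 - j(-155, U(-5)) = 30923 - (2 + (-5)**3 - 1*(-155)) = 30923 - (2 - 125 + 155) = 30923 - 1*32 = 30923 - 32 = 30891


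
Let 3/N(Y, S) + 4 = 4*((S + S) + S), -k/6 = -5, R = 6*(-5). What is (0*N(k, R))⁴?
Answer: 0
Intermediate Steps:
R = -30
k = 30 (k = -6*(-5) = 30)
N(Y, S) = 3/(-4 + 12*S) (N(Y, S) = 3/(-4 + 4*((S + S) + S)) = 3/(-4 + 4*(2*S + S)) = 3/(-4 + 4*(3*S)) = 3/(-4 + 12*S))
(0*N(k, R))⁴ = (0*(3/(4*(-1 + 3*(-30)))))⁴ = (0*(3/(4*(-1 - 90))))⁴ = (0*((¾)/(-91)))⁴ = (0*((¾)*(-1/91)))⁴ = (0*(-3/364))⁴ = 0⁴ = 0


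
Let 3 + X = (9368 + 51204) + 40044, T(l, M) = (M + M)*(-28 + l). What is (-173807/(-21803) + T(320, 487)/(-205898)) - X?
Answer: -225820849906780/2244597047 ≈ -1.0061e+5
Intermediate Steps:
T(l, M) = 2*M*(-28 + l) (T(l, M) = (2*M)*(-28 + l) = 2*M*(-28 + l))
X = 100613 (X = -3 + ((9368 + 51204) + 40044) = -3 + (60572 + 40044) = -3 + 100616 = 100613)
(-173807/(-21803) + T(320, 487)/(-205898)) - X = (-173807/(-21803) + (2*487*(-28 + 320))/(-205898)) - 1*100613 = (-173807*(-1/21803) + (2*487*292)*(-1/205898)) - 100613 = (173807/21803 + 284408*(-1/205898)) - 100613 = (173807/21803 - 142204/102949) - 100613 = 14792783031/2244597047 - 100613 = -225820849906780/2244597047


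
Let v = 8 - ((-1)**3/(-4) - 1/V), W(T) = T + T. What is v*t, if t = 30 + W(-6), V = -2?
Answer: 261/2 ≈ 130.50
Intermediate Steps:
W(T) = 2*T
v = 29/4 (v = 8 - ((-1)**3/(-4) - 1/(-2)) = 8 - (-1*(-1/4) - 1*(-1/2)) = 8 - (1/4 + 1/2) = 8 - 1*3/4 = 8 - 3/4 = 29/4 ≈ 7.2500)
t = 18 (t = 30 + 2*(-6) = 30 - 12 = 18)
v*t = (29/4)*18 = 261/2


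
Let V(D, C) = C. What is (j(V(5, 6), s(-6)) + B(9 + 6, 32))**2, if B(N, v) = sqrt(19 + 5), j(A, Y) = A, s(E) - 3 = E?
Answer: 60 + 24*sqrt(6) ≈ 118.79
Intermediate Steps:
s(E) = 3 + E
B(N, v) = 2*sqrt(6) (B(N, v) = sqrt(24) = 2*sqrt(6))
(j(V(5, 6), s(-6)) + B(9 + 6, 32))**2 = (6 + 2*sqrt(6))**2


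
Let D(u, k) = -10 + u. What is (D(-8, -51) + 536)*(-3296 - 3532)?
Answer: -3536904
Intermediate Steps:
(D(-8, -51) + 536)*(-3296 - 3532) = ((-10 - 8) + 536)*(-3296 - 3532) = (-18 + 536)*(-6828) = 518*(-6828) = -3536904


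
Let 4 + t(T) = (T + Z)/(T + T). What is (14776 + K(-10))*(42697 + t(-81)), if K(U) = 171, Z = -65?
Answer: 51689805082/81 ≈ 6.3815e+8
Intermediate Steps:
t(T) = -4 + (-65 + T)/(2*T) (t(T) = -4 + (T - 65)/(T + T) = -4 + (-65 + T)/((2*T)) = -4 + (-65 + T)*(1/(2*T)) = -4 + (-65 + T)/(2*T))
(14776 + K(-10))*(42697 + t(-81)) = (14776 + 171)*(42697 + (1/2)*(-65 - 7*(-81))/(-81)) = 14947*(42697 + (1/2)*(-1/81)*(-65 + 567)) = 14947*(42697 + (1/2)*(-1/81)*502) = 14947*(42697 - 251/81) = 14947*(3458206/81) = 51689805082/81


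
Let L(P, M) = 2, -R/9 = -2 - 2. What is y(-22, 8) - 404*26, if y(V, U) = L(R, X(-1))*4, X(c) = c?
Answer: -10496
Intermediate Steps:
R = 36 (R = -9*(-2 - 2) = -9*(-4) = 36)
y(V, U) = 8 (y(V, U) = 2*4 = 8)
y(-22, 8) - 404*26 = 8 - 404*26 = 8 - 10504 = -10496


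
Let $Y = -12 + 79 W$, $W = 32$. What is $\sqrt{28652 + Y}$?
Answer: $8 \sqrt{487} \approx 176.54$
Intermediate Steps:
$Y = 2516$ ($Y = -12 + 79 \cdot 32 = -12 + 2528 = 2516$)
$\sqrt{28652 + Y} = \sqrt{28652 + 2516} = \sqrt{31168} = 8 \sqrt{487}$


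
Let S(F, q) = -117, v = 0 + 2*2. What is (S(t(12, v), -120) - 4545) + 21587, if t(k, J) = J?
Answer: 16925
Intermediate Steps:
v = 4 (v = 0 + 4 = 4)
(S(t(12, v), -120) - 4545) + 21587 = (-117 - 4545) + 21587 = -4662 + 21587 = 16925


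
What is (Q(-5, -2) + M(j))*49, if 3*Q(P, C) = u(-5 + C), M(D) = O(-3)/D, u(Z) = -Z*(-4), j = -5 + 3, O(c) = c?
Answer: -2303/6 ≈ -383.83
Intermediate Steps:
j = -2
u(Z) = 4*Z
M(D) = -3/D
Q(P, C) = -20/3 + 4*C/3 (Q(P, C) = (4*(-5 + C))/3 = (-20 + 4*C)/3 = -20/3 + 4*C/3)
(Q(-5, -2) + M(j))*49 = ((-20/3 + (4/3)*(-2)) - 3/(-2))*49 = ((-20/3 - 8/3) - 3*(-1/2))*49 = (-28/3 + 3/2)*49 = -47/6*49 = -2303/6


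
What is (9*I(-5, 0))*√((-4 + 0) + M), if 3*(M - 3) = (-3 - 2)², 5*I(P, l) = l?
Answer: 0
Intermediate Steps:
I(P, l) = l/5
M = 34/3 (M = 3 + (-3 - 2)²/3 = 3 + (⅓)*(-5)² = 3 + (⅓)*25 = 3 + 25/3 = 34/3 ≈ 11.333)
(9*I(-5, 0))*√((-4 + 0) + M) = (9*((⅕)*0))*√((-4 + 0) + 34/3) = (9*0)*√(-4 + 34/3) = 0*√(22/3) = 0*(√66/3) = 0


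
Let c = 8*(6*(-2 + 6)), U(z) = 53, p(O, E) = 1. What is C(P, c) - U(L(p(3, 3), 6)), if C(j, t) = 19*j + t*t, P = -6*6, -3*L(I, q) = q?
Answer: 36127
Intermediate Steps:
L(I, q) = -q/3
P = -36
c = 192 (c = 8*(6*4) = 8*24 = 192)
C(j, t) = t² + 19*j (C(j, t) = 19*j + t² = t² + 19*j)
C(P, c) - U(L(p(3, 3), 6)) = (192² + 19*(-36)) - 1*53 = (36864 - 684) - 53 = 36180 - 53 = 36127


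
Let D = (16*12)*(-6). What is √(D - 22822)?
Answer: I*√23974 ≈ 154.84*I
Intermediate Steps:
D = -1152 (D = 192*(-6) = -1152)
√(D - 22822) = √(-1152 - 22822) = √(-23974) = I*√23974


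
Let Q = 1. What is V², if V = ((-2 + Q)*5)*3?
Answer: 225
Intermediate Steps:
V = -15 (V = ((-2 + 1)*5)*3 = -1*5*3 = -5*3 = -15)
V² = (-15)² = 225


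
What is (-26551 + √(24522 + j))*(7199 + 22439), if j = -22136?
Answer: -786918538 + 29638*√2386 ≈ -7.8547e+8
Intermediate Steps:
(-26551 + √(24522 + j))*(7199 + 22439) = (-26551 + √(24522 - 22136))*(7199 + 22439) = (-26551 + √2386)*29638 = -786918538 + 29638*√2386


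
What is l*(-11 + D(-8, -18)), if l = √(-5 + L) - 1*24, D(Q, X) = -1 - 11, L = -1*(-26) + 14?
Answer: 552 - 23*√35 ≈ 415.93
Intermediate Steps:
L = 40 (L = 26 + 14 = 40)
D(Q, X) = -12
l = -24 + √35 (l = √(-5 + 40) - 1*24 = √35 - 24 = -24 + √35 ≈ -18.084)
l*(-11 + D(-8, -18)) = (-24 + √35)*(-11 - 12) = (-24 + √35)*(-23) = 552 - 23*√35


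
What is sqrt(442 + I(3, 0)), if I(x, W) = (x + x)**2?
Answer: sqrt(478) ≈ 21.863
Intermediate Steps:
I(x, W) = 4*x**2 (I(x, W) = (2*x)**2 = 4*x**2)
sqrt(442 + I(3, 0)) = sqrt(442 + 4*3**2) = sqrt(442 + 4*9) = sqrt(442 + 36) = sqrt(478)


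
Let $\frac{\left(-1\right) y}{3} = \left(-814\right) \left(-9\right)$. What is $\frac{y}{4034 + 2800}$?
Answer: $- \frac{3663}{1139} \approx -3.216$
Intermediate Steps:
$y = -21978$ ($y = - 3 \left(\left(-814\right) \left(-9\right)\right) = \left(-3\right) 7326 = -21978$)
$\frac{y}{4034 + 2800} = - \frac{21978}{4034 + 2800} = - \frac{21978}{6834} = \left(-21978\right) \frac{1}{6834} = - \frac{3663}{1139}$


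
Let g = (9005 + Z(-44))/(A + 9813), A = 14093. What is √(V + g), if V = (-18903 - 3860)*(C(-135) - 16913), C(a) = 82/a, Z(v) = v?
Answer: √445558365794814156390/1075770 ≈ 19622.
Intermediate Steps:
g = 8961/23906 (g = (9005 - 44)/(14093 + 9813) = 8961/23906 ≈ 0.37484)
V = 51975600131/135 (V = (-18903 - 3860)*(82/(-135) - 16913) = -22763*(82*(-1/135) - 16913) = -22763*(-82/135 - 16913) = -22763*(-2283337/135) = 51975600131/135 ≈ 3.8500e+8)
√(V + g) = √(51975600131/135 + 8961/23906) = √(1242528697941421/3227310) = √445558365794814156390/1075770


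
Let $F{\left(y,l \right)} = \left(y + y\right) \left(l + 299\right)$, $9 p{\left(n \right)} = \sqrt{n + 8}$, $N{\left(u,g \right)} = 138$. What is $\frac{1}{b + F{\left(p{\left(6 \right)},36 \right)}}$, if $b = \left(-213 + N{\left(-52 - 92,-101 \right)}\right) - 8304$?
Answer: $- \frac{96957}{811504903} - \frac{6030 \sqrt{14}}{5680534321} \approx -0.00012345$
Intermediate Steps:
$b = -8379$ ($b = \left(-213 + 138\right) - 8304 = -75 - 8304 = -8379$)
$p{\left(n \right)} = \frac{\sqrt{8 + n}}{9}$ ($p{\left(n \right)} = \frac{\sqrt{n + 8}}{9} = \frac{\sqrt{8 + n}}{9}$)
$F{\left(y,l \right)} = 2 y \left(299 + l\right)$
$\frac{1}{b + F{\left(p{\left(6 \right)},36 \right)}} = \frac{1}{-8379 + 2 \frac{\sqrt{8 + 6}}{9} \left(299 + 36\right)} = \frac{1}{-8379 + 2 \frac{\sqrt{14}}{9} \cdot 335} = \frac{1}{-8379 + \frac{670 \sqrt{14}}{9}}$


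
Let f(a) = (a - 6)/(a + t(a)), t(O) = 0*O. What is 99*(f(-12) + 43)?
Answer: 8811/2 ≈ 4405.5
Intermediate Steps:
t(O) = 0
f(a) = (-6 + a)/a (f(a) = (a - 6)/(a + 0) = (-6 + a)/a)
99*(f(-12) + 43) = 99*((-6 - 12)/(-12) + 43) = 99*(-1/12*(-18) + 43) = 99*(3/2 + 43) = 99*(89/2) = 8811/2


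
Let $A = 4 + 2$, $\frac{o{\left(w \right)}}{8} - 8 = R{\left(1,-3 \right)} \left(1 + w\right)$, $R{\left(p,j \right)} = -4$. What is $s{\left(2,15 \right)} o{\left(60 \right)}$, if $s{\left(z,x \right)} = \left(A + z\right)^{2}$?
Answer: $-120832$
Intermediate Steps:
$o{\left(w \right)} = 32 - 32 w$ ($o{\left(w \right)} = 64 + 8 \left(- 4 \left(1 + w\right)\right) = 64 + 8 \left(-4 - 4 w\right) = 64 - \left(32 + 32 w\right) = 32 - 32 w$)
$A = 6$
$s{\left(z,x \right)} = \left(6 + z\right)^{2}$
$s{\left(2,15 \right)} o{\left(60 \right)} = \left(6 + 2\right)^{2} \left(32 - 1920\right) = 8^{2} \left(32 - 1920\right) = 64 \left(-1888\right) = -120832$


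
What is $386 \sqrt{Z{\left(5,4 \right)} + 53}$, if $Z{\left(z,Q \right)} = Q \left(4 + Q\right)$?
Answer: $386 \sqrt{85} \approx 3558.7$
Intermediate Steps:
$386 \sqrt{Z{\left(5,4 \right)} + 53} = 386 \sqrt{4 \left(4 + 4\right) + 53} = 386 \sqrt{4 \cdot 8 + 53} = 386 \sqrt{32 + 53} = 386 \sqrt{85}$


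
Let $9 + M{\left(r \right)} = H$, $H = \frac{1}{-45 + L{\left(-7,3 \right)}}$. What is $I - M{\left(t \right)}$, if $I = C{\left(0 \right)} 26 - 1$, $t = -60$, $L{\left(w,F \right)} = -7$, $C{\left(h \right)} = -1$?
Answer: $- \frac{935}{52} \approx -17.981$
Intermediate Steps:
$H = - \frac{1}{52}$ ($H = \frac{1}{-45 - 7} = \frac{1}{-52} = - \frac{1}{52} \approx -0.019231$)
$M{\left(r \right)} = - \frac{469}{52}$ ($M{\left(r \right)} = -9 - \frac{1}{52} = - \frac{469}{52}$)
$I = -27$ ($I = \left(-1\right) 26 - 1 = -26 - 1 = -27$)
$I - M{\left(t \right)} = -27 - - \frac{469}{52} = -27 + \frac{469}{52} = - \frac{935}{52}$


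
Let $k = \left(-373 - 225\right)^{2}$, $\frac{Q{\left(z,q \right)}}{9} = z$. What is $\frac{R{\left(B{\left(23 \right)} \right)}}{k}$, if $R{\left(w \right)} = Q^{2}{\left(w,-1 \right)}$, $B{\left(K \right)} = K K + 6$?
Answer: $\frac{23184225}{357604} \approx 64.832$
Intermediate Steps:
$Q{\left(z,q \right)} = 9 z$
$B{\left(K \right)} = 6 + K^{2}$ ($B{\left(K \right)} = K^{2} + 6 = 6 + K^{2}$)
$k = 357604$ ($k = \left(-598\right)^{2} = 357604$)
$R{\left(w \right)} = 81 w^{2}$ ($R{\left(w \right)} = \left(9 w\right)^{2} = 81 w^{2}$)
$\frac{R{\left(B{\left(23 \right)} \right)}}{k} = \frac{81 \left(6 + 23^{2}\right)^{2}}{357604} = 81 \left(6 + 529\right)^{2} \cdot \frac{1}{357604} = 81 \cdot 535^{2} \cdot \frac{1}{357604} = 81 \cdot 286225 \cdot \frac{1}{357604} = 23184225 \cdot \frac{1}{357604} = \frac{23184225}{357604}$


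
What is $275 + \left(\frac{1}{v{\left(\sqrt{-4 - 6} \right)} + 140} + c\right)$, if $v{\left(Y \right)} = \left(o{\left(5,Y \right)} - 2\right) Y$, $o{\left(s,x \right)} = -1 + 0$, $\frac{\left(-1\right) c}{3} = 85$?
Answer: $\frac{39394}{1969} + \frac{3 i \sqrt{10}}{19690} \approx 20.007 + 0.00048181 i$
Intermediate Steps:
$c = -255$ ($c = \left(-3\right) 85 = -255$)
$o{\left(s,x \right)} = -1$
$v{\left(Y \right)} = - 3 Y$ ($v{\left(Y \right)} = \left(-1 - 2\right) Y = - 3 Y$)
$275 + \left(\frac{1}{v{\left(\sqrt{-4 - 6} \right)} + 140} + c\right) = 275 - \left(255 - \frac{1}{- 3 \sqrt{-4 - 6} + 140}\right) = 275 - \left(255 - \frac{1}{- 3 \sqrt{-10} + 140}\right) = 275 - \left(255 - \frac{1}{- 3 i \sqrt{10} + 140}\right) = 275 - \left(255 - \frac{1}{140 - 3 i \sqrt{10}}\right) = 20 + \frac{1}{140 - 3 i \sqrt{10}}$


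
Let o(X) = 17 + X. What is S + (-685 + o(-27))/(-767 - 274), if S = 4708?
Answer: 4901723/1041 ≈ 4708.7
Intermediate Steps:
S + (-685 + o(-27))/(-767 - 274) = 4708 + (-685 + (17 - 27))/(-767 - 274) = 4708 + (-685 - 10)/(-1041) = 4708 - 695*(-1/1041) = 4708 + 695/1041 = 4901723/1041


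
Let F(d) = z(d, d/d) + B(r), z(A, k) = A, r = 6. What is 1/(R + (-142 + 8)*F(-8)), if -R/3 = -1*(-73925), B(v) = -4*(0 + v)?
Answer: -1/217487 ≈ -4.5980e-6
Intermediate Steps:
B(v) = -4*v
F(d) = -24 + d (F(d) = d - 4*6 = d - 24 = -24 + d)
R = -221775 (R = -(-3)*(-73925) = -3*73925 = -221775)
1/(R + (-142 + 8)*F(-8)) = 1/(-221775 + (-142 + 8)*(-24 - 8)) = 1/(-221775 - 134*(-32)) = 1/(-221775 + 4288) = 1/(-217487) = -1/217487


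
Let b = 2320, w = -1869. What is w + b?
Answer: 451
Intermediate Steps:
w + b = -1869 + 2320 = 451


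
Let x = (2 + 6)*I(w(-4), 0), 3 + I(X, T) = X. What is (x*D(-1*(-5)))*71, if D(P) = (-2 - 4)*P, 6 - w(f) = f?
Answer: -119280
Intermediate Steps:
w(f) = 6 - f
D(P) = -6*P
I(X, T) = -3 + X
x = 56 (x = (2 + 6)*(-3 + (6 - 1*(-4))) = 8*(-3 + (6 + 4)) = 8*(-3 + 10) = 8*7 = 56)
(x*D(-1*(-5)))*71 = (56*(-(-6)*(-5)))*71 = (56*(-6*5))*71 = (56*(-30))*71 = -1680*71 = -119280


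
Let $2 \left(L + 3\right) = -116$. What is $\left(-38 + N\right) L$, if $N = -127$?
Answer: $10065$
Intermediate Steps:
$L = -61$ ($L = -3 + \frac{1}{2} \left(-116\right) = -3 - 58 = -61$)
$\left(-38 + N\right) L = \left(-38 - 127\right) \left(-61\right) = \left(-165\right) \left(-61\right) = 10065$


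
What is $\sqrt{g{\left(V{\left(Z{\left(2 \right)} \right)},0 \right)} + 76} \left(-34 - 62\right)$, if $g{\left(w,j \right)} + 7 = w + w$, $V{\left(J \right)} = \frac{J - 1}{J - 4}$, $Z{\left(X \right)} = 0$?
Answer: $- 48 \sqrt{278} \approx -800.32$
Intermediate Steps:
$V{\left(J \right)} = \frac{-1 + J}{-4 + J}$
$g{\left(w,j \right)} = -7 + 2 w$ ($g{\left(w,j \right)} = -7 + \left(w + w\right) = -7 + 2 w$)
$\sqrt{g{\left(V{\left(Z{\left(2 \right)} \right)},0 \right)} + 76} \left(-34 - 62\right) = \sqrt{\left(-7 + 2 \frac{-1 + 0}{-4 + 0}\right) + 76} \left(-34 - 62\right) = \sqrt{\left(-7 + 2 \frac{1}{-4} \left(-1\right)\right) + 76} \left(-96\right) = \sqrt{\left(-7 + 2 \left(\left(- \frac{1}{4}\right) \left(-1\right)\right)\right) + 76} \left(-96\right) = \sqrt{\left(-7 + 2 \cdot \frac{1}{4}\right) + 76} \left(-96\right) = \sqrt{\left(-7 + \frac{1}{2}\right) + 76} \left(-96\right) = \sqrt{- \frac{13}{2} + 76} \left(-96\right) = \sqrt{\frac{139}{2}} \left(-96\right) = \frac{\sqrt{278}}{2} \left(-96\right) = - 48 \sqrt{278}$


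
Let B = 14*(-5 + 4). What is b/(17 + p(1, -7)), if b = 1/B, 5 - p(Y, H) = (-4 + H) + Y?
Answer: -1/448 ≈ -0.0022321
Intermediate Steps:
p(Y, H) = 9 - H - Y (p(Y, H) = 5 - ((-4 + H) + Y) = 5 - (-4 + H + Y) = 5 + (4 - H - Y) = 9 - H - Y)
B = -14 (B = 14*(-1) = -14)
b = -1/14 (b = 1/(-14) = -1/14 ≈ -0.071429)
b/(17 + p(1, -7)) = -1/14/(17 + (9 - 1*(-7) - 1*1)) = -1/14/(17 + (9 + 7 - 1)) = -1/14/(17 + 15) = -1/14/32 = (1/32)*(-1/14) = -1/448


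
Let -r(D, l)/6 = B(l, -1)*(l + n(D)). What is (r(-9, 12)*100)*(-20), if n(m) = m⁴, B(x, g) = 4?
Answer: 315504000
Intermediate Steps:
r(D, l) = -24*l - 24*D⁴ (r(D, l) = -24*(l + D⁴) = -6*(4*l + 4*D⁴) = -24*l - 24*D⁴)
(r(-9, 12)*100)*(-20) = ((-24*12 - 24*(-9)⁴)*100)*(-20) = ((-288 - 24*6561)*100)*(-20) = ((-288 - 157464)*100)*(-20) = -157752*100*(-20) = -15775200*(-20) = 315504000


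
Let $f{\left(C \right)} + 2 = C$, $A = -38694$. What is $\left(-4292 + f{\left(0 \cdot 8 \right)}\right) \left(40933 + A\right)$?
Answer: $-9614266$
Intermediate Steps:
$f{\left(C \right)} = -2 + C$
$\left(-4292 + f{\left(0 \cdot 8 \right)}\right) \left(40933 + A\right) = \left(-4292 + \left(-2 + 0 \cdot 8\right)\right) \left(40933 - 38694\right) = \left(-4292 + \left(-2 + 0\right)\right) 2239 = \left(-4292 - 2\right) 2239 = \left(-4294\right) 2239 = -9614266$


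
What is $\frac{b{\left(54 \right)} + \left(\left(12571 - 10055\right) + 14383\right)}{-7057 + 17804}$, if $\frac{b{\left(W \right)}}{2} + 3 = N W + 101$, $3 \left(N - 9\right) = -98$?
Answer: $\frac{14539}{10747} \approx 1.3528$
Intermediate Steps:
$N = - \frac{71}{3}$ ($N = 9 + \frac{1}{3} \left(-98\right) = 9 - \frac{98}{3} = - \frac{71}{3} \approx -23.667$)
$b{\left(W \right)} = 196 - \frac{142 W}{3}$ ($b{\left(W \right)} = -6 + 2 \left(- \frac{71 W}{3} + 101\right) = -6 + 2 \left(101 - \frac{71 W}{3}\right) = -6 - \left(-202 + \frac{142 W}{3}\right) = 196 - \frac{142 W}{3}$)
$\frac{b{\left(54 \right)} + \left(\left(12571 - 10055\right) + 14383\right)}{-7057 + 17804} = \frac{\left(196 - 2556\right) + \left(\left(12571 - 10055\right) + 14383\right)}{-7057 + 17804} = \frac{\left(196 - 2556\right) + \left(2516 + 14383\right)}{10747} = \left(-2360 + 16899\right) \frac{1}{10747} = 14539 \cdot \frac{1}{10747} = \frac{14539}{10747}$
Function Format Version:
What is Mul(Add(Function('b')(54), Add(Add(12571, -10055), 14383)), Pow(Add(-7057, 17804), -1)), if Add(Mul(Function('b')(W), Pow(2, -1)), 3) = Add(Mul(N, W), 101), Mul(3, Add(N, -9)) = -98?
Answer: Rational(14539, 10747) ≈ 1.3528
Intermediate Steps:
N = Rational(-71, 3) (N = Add(9, Mul(Rational(1, 3), -98)) = Add(9, Rational(-98, 3)) = Rational(-71, 3) ≈ -23.667)
Function('b')(W) = Add(196, Mul(Rational(-142, 3), W)) (Function('b')(W) = Add(-6, Mul(2, Add(Mul(Rational(-71, 3), W), 101))) = Add(-6, Mul(2, Add(101, Mul(Rational(-71, 3), W)))) = Add(-6, Add(202, Mul(Rational(-142, 3), W))) = Add(196, Mul(Rational(-142, 3), W)))
Mul(Add(Function('b')(54), Add(Add(12571, -10055), 14383)), Pow(Add(-7057, 17804), -1)) = Mul(Add(Add(196, Mul(Rational(-142, 3), 54)), Add(Add(12571, -10055), 14383)), Pow(Add(-7057, 17804), -1)) = Mul(Add(Add(196, -2556), Add(2516, 14383)), Pow(10747, -1)) = Mul(Add(-2360, 16899), Rational(1, 10747)) = Mul(14539, Rational(1, 10747)) = Rational(14539, 10747)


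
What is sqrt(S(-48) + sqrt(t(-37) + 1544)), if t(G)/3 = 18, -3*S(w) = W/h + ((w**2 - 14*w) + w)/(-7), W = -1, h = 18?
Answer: sqrt(2213862 + 15876*sqrt(1598))/126 ≈ 13.395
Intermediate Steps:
S(w) = 1/54 - 13*w/21 + w**2/21 (S(w) = -(-1/18 + ((w**2 - 14*w) + w)/(-7))/3 = -(-1*1/18 + (w**2 - 13*w)*(-1/7))/3 = -(-1/18 + (-w**2/7 + 13*w/7))/3 = -(-1/18 - w**2/7 + 13*w/7)/3 = 1/54 - 13*w/21 + w**2/21)
t(G) = 54 (t(G) = 3*18 = 54)
sqrt(S(-48) + sqrt(t(-37) + 1544)) = sqrt((1/54 + (1/21)*(-48)*(-13 - 48)) + sqrt(54 + 1544)) = sqrt((1/54 + (1/21)*(-48)*(-61)) + sqrt(1598)) = sqrt((1/54 + 976/7) + sqrt(1598)) = sqrt(52711/378 + sqrt(1598))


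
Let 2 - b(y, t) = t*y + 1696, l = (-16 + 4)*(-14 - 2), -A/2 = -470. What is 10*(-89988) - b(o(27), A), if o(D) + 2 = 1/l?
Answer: -43202933/48 ≈ -9.0006e+5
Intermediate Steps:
A = 940 (A = -2*(-470) = 940)
l = 192 (l = -12*(-16) = 192)
o(D) = -383/192 (o(D) = -2 + 1/192 = -383/192)
b(y, t) = -1694 - t*y (b(y, t) = 2 - (t*y + 1696) = 2 - (1696 + t*y) = 2 + (-1696 - t*y) = -1694 - t*y)
10*(-89988) - b(o(27), A) = 10*(-89988) - (-1694 - 1*940*(-383/192)) = -899880 - (-1694 + 90005/48) = -899880 - 1*8693/48 = -899880 - 8693/48 = -43202933/48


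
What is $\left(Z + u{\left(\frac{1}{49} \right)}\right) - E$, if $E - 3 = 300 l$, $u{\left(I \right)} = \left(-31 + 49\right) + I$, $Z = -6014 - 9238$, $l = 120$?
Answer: $- \frac{2510612}{49} \approx -51237.0$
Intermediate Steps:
$Z = -15252$
$u{\left(I \right)} = 18 + I$
$E = 36003$ ($E = 3 + 300 \cdot 120 = 3 + 36000 = 36003$)
$\left(Z + u{\left(\frac{1}{49} \right)}\right) - E = \left(-15252 + \left(18 + \frac{1}{49}\right)\right) - 36003 = \left(-15252 + \frac{883}{49}\right) - 36003 = - \frac{746465}{49} - 36003 = - \frac{2510612}{49}$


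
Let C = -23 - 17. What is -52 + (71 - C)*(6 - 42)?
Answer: -4048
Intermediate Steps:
C = -40
-52 + (71 - C)*(6 - 42) = -52 + (71 - 1*(-40))*(6 - 42) = -52 + (71 + 40)*(-36) = -52 + 111*(-36) = -52 - 3996 = -4048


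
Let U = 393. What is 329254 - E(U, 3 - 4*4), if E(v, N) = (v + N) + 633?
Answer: 328241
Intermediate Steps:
E(v, N) = 633 + N + v (E(v, N) = (N + v) + 633 = 633 + N + v)
329254 - E(U, 3 - 4*4) = 329254 - (633 + (3 - 4*4) + 393) = 329254 - (633 + (3 - 16) + 393) = 329254 - (633 - 13 + 393) = 329254 - 1*1013 = 329254 - 1013 = 328241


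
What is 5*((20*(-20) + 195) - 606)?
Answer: -4055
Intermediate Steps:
5*((20*(-20) + 195) - 606) = 5*((-400 + 195) - 606) = 5*(-205 - 606) = 5*(-811) = -4055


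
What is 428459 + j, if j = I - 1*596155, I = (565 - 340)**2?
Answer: -117071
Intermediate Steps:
I = 50625 (I = 225**2 = 50625)
j = -545530 (j = 50625 - 1*596155 = 50625 - 596155 = -545530)
428459 + j = 428459 - 545530 = -117071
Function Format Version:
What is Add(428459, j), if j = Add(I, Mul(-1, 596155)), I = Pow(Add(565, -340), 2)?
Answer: -117071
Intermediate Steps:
I = 50625 (I = Pow(225, 2) = 50625)
j = -545530 (j = Add(50625, Mul(-1, 596155)) = Add(50625, -596155) = -545530)
Add(428459, j) = Add(428459, -545530) = -117071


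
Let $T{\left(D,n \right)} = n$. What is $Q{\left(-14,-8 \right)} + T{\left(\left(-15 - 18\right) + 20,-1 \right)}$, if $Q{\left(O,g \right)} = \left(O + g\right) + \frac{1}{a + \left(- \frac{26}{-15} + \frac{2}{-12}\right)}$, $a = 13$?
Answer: $- \frac{10021}{437} \approx -22.931$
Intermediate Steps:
$Q{\left(O,g \right)} = \frac{30}{437} + O + g$ ($Q{\left(O,g \right)} = \left(O + g\right) + \frac{1}{13 + \left(- \frac{26}{-15} + \frac{2}{-12}\right)} = \left(O + g\right) + \frac{1}{13 + \left(\left(-26\right) \left(- \frac{1}{15}\right) + 2 \left(- \frac{1}{12}\right)\right)} = \left(O + g\right) + \frac{1}{13 + \left(\frac{26}{15} - \frac{1}{6}\right)} = \left(O + g\right) + \frac{1}{13 + \frac{47}{30}} = \left(O + g\right) + \frac{1}{\frac{437}{30}} = \left(O + g\right) + \frac{30}{437} = \frac{30}{437} + O + g$)
$Q{\left(-14,-8 \right)} + T{\left(\left(-15 - 18\right) + 20,-1 \right)} = \left(\frac{30}{437} - 14 - 8\right) - 1 = - \frac{9584}{437} - 1 = - \frac{10021}{437}$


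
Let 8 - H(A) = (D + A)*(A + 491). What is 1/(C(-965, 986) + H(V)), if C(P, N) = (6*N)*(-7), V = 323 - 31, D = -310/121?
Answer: -121/32432110 ≈ -3.7309e-6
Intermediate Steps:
D = -310/121 (D = -310*1/121 = -310/121 ≈ -2.5620)
V = 292
C(P, N) = -42*N
H(A) = 8 - (491 + A)*(-310/121 + A) (H(A) = 8 - (-310/121 + A)*(A + 491) = 8 - (-310/121 + A)*(491 + A) = 8 - (491 + A)*(-310/121 + A))
1/(C(-965, 986) + H(V)) = 1/(-42*986 + (153178/121 - 1*292² - 59101/121*292)) = 1/(-41412 + (153178/121 - 1*85264 - 17257492/121)) = 1/(-41412 + (153178/121 - 85264 - 17257492/121)) = 1/(-41412 - 27421258/121) = 1/(-32432110/121) = -121/32432110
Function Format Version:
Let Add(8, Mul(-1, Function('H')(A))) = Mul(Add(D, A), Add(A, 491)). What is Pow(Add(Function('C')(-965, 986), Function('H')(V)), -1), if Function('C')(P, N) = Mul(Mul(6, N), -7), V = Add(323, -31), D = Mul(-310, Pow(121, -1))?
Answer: Rational(-121, 32432110) ≈ -3.7309e-6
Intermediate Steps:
D = Rational(-310, 121) (D = Mul(-310, Rational(1, 121)) = Rational(-310, 121) ≈ -2.5620)
V = 292
Function('C')(P, N) = Mul(-42, N)
Function('H')(A) = Add(8, Mul(-1, Add(491, A), Add(Rational(-310, 121), A))) (Function('H')(A) = Add(8, Mul(-1, Mul(Add(Rational(-310, 121), A), Add(A, 491)))) = Add(8, Mul(-1, Mul(Add(Rational(-310, 121), A), Add(491, A)))) = Add(8, Mul(-1, Mul(Add(491, A), Add(Rational(-310, 121), A)))) = Add(8, Mul(-1, Add(491, A), Add(Rational(-310, 121), A))))
Pow(Add(Function('C')(-965, 986), Function('H')(V)), -1) = Pow(Add(Mul(-42, 986), Add(Rational(153178, 121), Mul(-1, Pow(292, 2)), Mul(Rational(-59101, 121), 292))), -1) = Pow(Add(-41412, Add(Rational(153178, 121), Mul(-1, 85264), Rational(-17257492, 121))), -1) = Pow(Add(-41412, Add(Rational(153178, 121), -85264, Rational(-17257492, 121))), -1) = Pow(Add(-41412, Rational(-27421258, 121)), -1) = Pow(Rational(-32432110, 121), -1) = Rational(-121, 32432110)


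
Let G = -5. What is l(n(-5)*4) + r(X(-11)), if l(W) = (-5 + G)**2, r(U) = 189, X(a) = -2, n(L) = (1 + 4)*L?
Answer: 289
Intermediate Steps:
n(L) = 5*L
l(W) = 100 (l(W) = (-5 - 5)**2 = (-10)**2 = 100)
l(n(-5)*4) + r(X(-11)) = 100 + 189 = 289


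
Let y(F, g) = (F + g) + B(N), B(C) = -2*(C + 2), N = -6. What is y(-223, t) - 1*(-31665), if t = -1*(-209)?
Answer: 31659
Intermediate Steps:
t = 209
B(C) = -4 - 2*C (B(C) = -2*(2 + C) = -4 - 2*C)
y(F, g) = 8 + F + g (y(F, g) = (F + g) + (-4 - 2*(-6)) = (F + g) + (-4 + 12) = (F + g) + 8 = 8 + F + g)
y(-223, t) - 1*(-31665) = (8 - 223 + 209) - 1*(-31665) = -6 + 31665 = 31659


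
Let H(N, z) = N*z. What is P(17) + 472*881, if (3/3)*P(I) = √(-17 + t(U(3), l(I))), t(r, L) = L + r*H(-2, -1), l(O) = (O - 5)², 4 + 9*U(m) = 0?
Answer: 415832 + √1135/3 ≈ 4.1584e+5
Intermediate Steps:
U(m) = -4/9 (U(m) = -4/9 + (⅑)*0 = -4/9 + 0 = -4/9)
l(O) = (-5 + O)²
t(r, L) = L + 2*r (t(r, L) = L + r*(-2*(-1)) = L + r*2 = L + 2*r)
P(I) = √(-161/9 + (-5 + I)²) (P(I) = √(-17 + ((-5 + I)² + 2*(-4/9))) = √(-17 + ((-5 + I)² - 8/9)) = √(-17 + (-8/9 + (-5 + I)²)) = √(-161/9 + (-5 + I)²))
P(17) + 472*881 = √(-161 + 9*(-5 + 17)²)/3 + 472*881 = √(-161 + 9*12²)/3 + 415832 = √(-161 + 9*144)/3 + 415832 = √(-161 + 1296)/3 + 415832 = √1135/3 + 415832 = 415832 + √1135/3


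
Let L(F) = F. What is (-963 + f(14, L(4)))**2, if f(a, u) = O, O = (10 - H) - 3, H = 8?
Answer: 929296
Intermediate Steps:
O = -1 (O = (10 - 1*8) - 3 = (10 - 8) - 3 = 2 - 3 = -1)
f(a, u) = -1
(-963 + f(14, L(4)))**2 = (-963 - 1)**2 = (-964)**2 = 929296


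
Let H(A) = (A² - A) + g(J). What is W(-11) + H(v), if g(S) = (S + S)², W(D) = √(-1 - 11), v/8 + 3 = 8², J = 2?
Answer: 237672 + 2*I*√3 ≈ 2.3767e+5 + 3.4641*I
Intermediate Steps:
v = 488 (v = -24 + 8*8² = -24 + 8*64 = -24 + 512 = 488)
W(D) = 2*I*√3 (W(D) = √(-12) = 2*I*√3)
g(S) = 4*S² (g(S) = (2*S)² = 4*S²)
H(A) = 16 + A² - A (H(A) = (A² - A) + 4*2² = (A² - A) + 4*4 = (A² - A) + 16 = 16 + A² - A)
W(-11) + H(v) = 2*I*√3 + (16 + 488² - 1*488) = 2*I*√3 + (16 + 238144 - 488) = 2*I*√3 + 237672 = 237672 + 2*I*√3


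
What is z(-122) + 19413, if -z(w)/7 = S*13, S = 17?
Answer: 17866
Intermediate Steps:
z(w) = -1547 (z(w) = -119*13 = -7*221 = -1547)
z(-122) + 19413 = -1547 + 19413 = 17866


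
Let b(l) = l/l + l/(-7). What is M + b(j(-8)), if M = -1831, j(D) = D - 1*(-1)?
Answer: -1829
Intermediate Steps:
j(D) = 1 + D (j(D) = D + 1 = 1 + D)
b(l) = 1 - l/7 (b(l) = 1 + l*(-⅐) = 1 - l/7)
M + b(j(-8)) = -1831 + (1 - (1 - 8)/7) = -1831 + (1 - ⅐*(-7)) = -1831 + (1 + 1) = -1831 + 2 = -1829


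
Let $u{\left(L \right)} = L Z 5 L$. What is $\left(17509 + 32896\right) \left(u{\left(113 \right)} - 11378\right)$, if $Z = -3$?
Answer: $-10227829765$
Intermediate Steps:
$u{\left(L \right)} = - 15 L^{2}$ ($u{\left(L \right)} = L \left(\left(-3\right) 5\right) L = L \left(-15\right) L = - 15 L L = - 15 L^{2}$)
$\left(17509 + 32896\right) \left(u{\left(113 \right)} - 11378\right) = \left(17509 + 32896\right) \left(- 15 \cdot 113^{2} - 11378\right) = 50405 \left(\left(-15\right) 12769 - 11378\right) = 50405 \left(-191535 - 11378\right) = 50405 \left(-202913\right) = -10227829765$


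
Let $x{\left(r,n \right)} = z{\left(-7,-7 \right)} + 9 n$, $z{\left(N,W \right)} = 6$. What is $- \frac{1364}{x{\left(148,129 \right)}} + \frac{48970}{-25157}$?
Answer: $- \frac{91462138}{29358219} \approx -3.1154$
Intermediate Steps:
$x{\left(r,n \right)} = 6 + 9 n$
$- \frac{1364}{x{\left(148,129 \right)}} + \frac{48970}{-25157} = - \frac{1364}{6 + 9 \cdot 129} + \frac{48970}{-25157} = - \frac{1364}{6 + 1161} + 48970 \left(- \frac{1}{25157}\right) = - \frac{1364}{1167} - \frac{48970}{25157} = - \frac{91462138}{29358219}$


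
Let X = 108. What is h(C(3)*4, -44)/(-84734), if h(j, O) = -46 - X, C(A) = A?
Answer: 77/42367 ≈ 0.0018175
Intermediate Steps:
h(j, O) = -154 (h(j, O) = -46 - 1*108 = -46 - 108 = -154)
h(C(3)*4, -44)/(-84734) = -154/(-84734) = -154*(-1/84734) = 77/42367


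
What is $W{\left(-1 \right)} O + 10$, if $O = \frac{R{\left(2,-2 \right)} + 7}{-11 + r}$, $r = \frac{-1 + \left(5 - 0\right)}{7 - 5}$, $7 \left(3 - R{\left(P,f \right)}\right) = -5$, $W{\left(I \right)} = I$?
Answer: $\frac{235}{21} \approx 11.19$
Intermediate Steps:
$R{\left(P,f \right)} = \frac{26}{7}$ ($R{\left(P,f \right)} = 3 - - \frac{5}{7} = 3 + \frac{5}{7} = \frac{26}{7}$)
$r = 2$ ($r = \frac{-1 + \left(5 + 0\right)}{2} = \left(-1 + 5\right) \frac{1}{2} = 4 \cdot \frac{1}{2} = 2$)
$O = - \frac{25}{21}$ ($O = \frac{\frac{26}{7} + 7}{-11 + 2} = \frac{75}{7 \left(-9\right)} = \frac{75}{7} \left(- \frac{1}{9}\right) = - \frac{25}{21} \approx -1.1905$)
$W{\left(-1 \right)} O + 10 = \left(-1\right) \left(- \frac{25}{21}\right) + 10 = \frac{25}{21} + 10 = \frac{235}{21}$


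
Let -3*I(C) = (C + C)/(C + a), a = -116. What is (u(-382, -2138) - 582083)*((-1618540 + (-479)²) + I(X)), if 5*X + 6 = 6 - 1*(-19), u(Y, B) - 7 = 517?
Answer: 41199993622717/51 ≈ 8.0784e+11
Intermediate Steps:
u(Y, B) = 524 (u(Y, B) = 7 + 517 = 524)
X = 19/5 (X = -6/5 + (6 - 1*(-19))/5 = -6/5 + (6 + 19)/5 = -6/5 + (⅕)*25 = -6/5 + 5 = 19/5 ≈ 3.8000)
I(C) = -2*C/(3*(-116 + C)) (I(C) = -(C + C)/(3*(C - 116)) = -2*C/(3*(-116 + C)))
(u(-382, -2138) - 582083)*((-1618540 + (-479)²) + I(X)) = (524 - 582083)*((-1618540 + (-479)²) - 2*19/5/(-348 + 3*(19/5))) = -581559*((-1618540 + 229441) - 2*19/5/(-348 + 57/5)) = -581559*(-1389099 - 2*19/5/(-1683/5)) = -581559*(-1389099 - 2*19/5*(-5/1683)) = -581559*(-1389099 + 38/1683) = -581559*(-2337853579/1683) = 41199993622717/51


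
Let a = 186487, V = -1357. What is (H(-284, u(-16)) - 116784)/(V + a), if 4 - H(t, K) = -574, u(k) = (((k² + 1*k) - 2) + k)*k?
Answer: -58103/92565 ≈ -0.62770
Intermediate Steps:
u(k) = k*(-2 + k² + 2*k) (u(k) = (((k² + k) - 2) + k)*k = (((k + k²) - 2) + k)*k = ((-2 + k + k²) + k)*k = (-2 + k² + 2*k)*k = k*(-2 + k² + 2*k))
H(t, K) = 578 (H(t, K) = 4 - 1*(-574) = 4 + 574 = 578)
(H(-284, u(-16)) - 116784)/(V + a) = (578 - 116784)/(-1357 + 186487) = -116206/185130 = -116206*1/185130 = -58103/92565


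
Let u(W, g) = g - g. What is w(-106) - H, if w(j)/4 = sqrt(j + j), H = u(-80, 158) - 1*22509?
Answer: 22509 + 8*I*sqrt(53) ≈ 22509.0 + 58.241*I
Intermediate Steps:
u(W, g) = 0
H = -22509 (H = 0 - 1*22509 = 0 - 22509 = -22509)
w(j) = 4*sqrt(2)*sqrt(j) (w(j) = 4*sqrt(j + j) = 4*sqrt(2*j) = 4*(sqrt(2)*sqrt(j)) = 4*sqrt(2)*sqrt(j))
w(-106) - H = 4*sqrt(2)*sqrt(-106) - 1*(-22509) = 4*sqrt(2)*(I*sqrt(106)) + 22509 = 8*I*sqrt(53) + 22509 = 22509 + 8*I*sqrt(53)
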